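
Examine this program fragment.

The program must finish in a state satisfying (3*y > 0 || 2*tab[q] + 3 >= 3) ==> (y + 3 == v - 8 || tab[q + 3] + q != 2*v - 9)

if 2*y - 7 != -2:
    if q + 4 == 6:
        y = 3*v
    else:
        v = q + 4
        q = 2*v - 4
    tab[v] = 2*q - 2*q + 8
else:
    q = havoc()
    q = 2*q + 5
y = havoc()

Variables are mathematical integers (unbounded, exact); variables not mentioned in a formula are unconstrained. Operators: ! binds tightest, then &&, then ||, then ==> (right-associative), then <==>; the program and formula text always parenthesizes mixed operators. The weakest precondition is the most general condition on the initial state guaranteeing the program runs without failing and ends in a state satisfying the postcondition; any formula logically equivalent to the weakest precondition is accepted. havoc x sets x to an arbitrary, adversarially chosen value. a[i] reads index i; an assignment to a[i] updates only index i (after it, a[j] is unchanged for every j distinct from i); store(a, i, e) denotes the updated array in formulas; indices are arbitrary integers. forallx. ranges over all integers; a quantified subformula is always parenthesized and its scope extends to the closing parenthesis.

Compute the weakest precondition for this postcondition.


Working backward. After the program, the postcondition (3*y > 0 || 2*tab[q] + 3 >= 3) ==> (y + 3 == v - 8 || tab[q + 3] + q != 2*v - 9) must hold; in canonical form it is (3*y > 0 || 2*tab[q] >= 0) ==> (y == v - 11 || tab[q + 3] + q != 2*v - 9).
Before havoc y: forall y_1. ((3*y_1 > 0 || 2*tab[q] >= 0) ==> (y_1 == v - 11 || tab[q + 3] + q != 2*v - 9))
Then branch requires (q == 2 ==> (forall y_1. ((3*y_1 > 0 || 2*store(tab, v, 8)[q] >= 0) ==> (y_1 == v - 11 || store(tab, v, 8)[q + 3] + q != 2*v - 9)))) && ((!(q == 2)) ==> (forall y_1. ((3*y_1 > 0 || 2*store(tab, q + 4, 8)[2*q + 4] >= 0) ==> (y_1 == q - 7 || store(tab, q + 4, 8)[2*q + 7] != -5)))); else branch requires forall q_1. (forall y_1. ((3*y_1 > 0 || 2*tab[2*q_1 + 5] >= 0) ==> (y_1 == v - 11 || tab[2*q_1 + 8] + 2*q_1 != 2*v - 14))).
Before the if: (2*y != 5 ==> ((q == 2 ==> (forall y_1. ((3*y_1 > 0 || 2*store(tab, v, 8)[q] >= 0) ==> (y_1 == v - 11 || store(tab, v, 8)[q + 3] + q != 2*v - 9)))) && ((!(q == 2)) ==> (forall y_1. ((3*y_1 > 0 || 2*store(tab, q + 4, 8)[2*q + 4] >= 0) ==> (y_1 == q - 7 || store(tab, q + 4, 8)[2*q + 7] != -5)))))) && ((!(2*y != 5)) ==> (forall q_1. (forall y_1. ((3*y_1 > 0 || 2*tab[2*q_1 + 5] >= 0) ==> (y_1 == v - 11 || tab[2*q_1 + 8] + 2*q_1 != 2*v - 14)))))
Answer: WP = (2*y != 5 ==> ((q == 2 ==> (forall y_1. ((3*y_1 > 0 || 2*store(tab, v, 8)[q] >= 0) ==> (y_1 == v - 11 || store(tab, v, 8)[q + 3] + q != 2*v - 9)))) && ((!(q == 2)) ==> (forall y_1. ((3*y_1 > 0 || 2*store(tab, q + 4, 8)[2*q + 4] >= 0) ==> (y_1 == q - 7 || store(tab, q + 4, 8)[2*q + 7] != -5)))))) && ((!(2*y != 5)) ==> (forall q_1. (forall y_1. ((3*y_1 > 0 || 2*tab[2*q_1 + 5] >= 0) ==> (y_1 == v - 11 || tab[2*q_1 + 8] + 2*q_1 != 2*v - 14)))))


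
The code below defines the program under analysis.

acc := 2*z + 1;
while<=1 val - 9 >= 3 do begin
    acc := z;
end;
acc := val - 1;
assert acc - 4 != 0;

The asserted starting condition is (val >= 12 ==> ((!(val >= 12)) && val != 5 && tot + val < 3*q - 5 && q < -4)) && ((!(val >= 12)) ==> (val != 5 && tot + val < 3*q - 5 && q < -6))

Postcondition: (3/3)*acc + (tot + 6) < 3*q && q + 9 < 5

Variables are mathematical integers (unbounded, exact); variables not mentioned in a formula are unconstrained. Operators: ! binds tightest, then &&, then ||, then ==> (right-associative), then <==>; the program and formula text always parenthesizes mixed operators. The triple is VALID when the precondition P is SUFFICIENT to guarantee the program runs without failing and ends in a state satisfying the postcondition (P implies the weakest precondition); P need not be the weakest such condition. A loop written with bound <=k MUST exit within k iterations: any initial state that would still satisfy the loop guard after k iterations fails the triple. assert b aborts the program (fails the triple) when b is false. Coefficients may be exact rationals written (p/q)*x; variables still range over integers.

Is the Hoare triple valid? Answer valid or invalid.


Working backward. After the program, the postcondition (3/3)*acc + (tot + 6) < 3*q && q + 9 < 5 must hold; in canonical form it is acc + tot < 3*q - 6 && q < -4.
Before assert acc - 4 != 0: acc != 4 && acc + tot < 3*q - 6 && q < -4
Before acc := val - 1: val != 5 && tot + val < 3*q - 5 && q < -4
Before the loop (bound <=1), unroll the exhaustion recursion (WP_0 = exit-now case; WP_j = one more guarded iteration, up to j = 1):
  WP_0: (!(val >= 12)) && val != 5 && tot + val < 3*q - 5 && q < -4
  WP_1: (val >= 12 ==> ((!(val >= 12)) && val != 5 && tot + val < 3*q - 5 && q < -4)) && ((!(val >= 12)) ==> (val != 5 && tot + val < 3*q - 5 && q < -4))
So before the loop: (val >= 12 ==> ((!(val >= 12)) && val != 5 && tot + val < 3*q - 5 && q < -4)) && ((!(val >= 12)) ==> (val != 5 && tot + val < 3*q - 5 && q < -4))
Before acc := 2*z + 1: (val >= 12 ==> ((!(val >= 12)) && val != 5 && tot + val < 3*q - 5 && q < -4)) && ((!(val >= 12)) ==> (val != 5 && tot + val < 3*q - 5 && q < -4))
The weakest precondition is (val >= 12 ==> ((!(val >= 12)) && val != 5 && tot + val < 3*q - 5 && q < -4)) && ((!(val >= 12)) ==> (val != 5 && tot + val < 3*q - 5 && q < -4)).
Check whether (val >= 12 ==> ((!(val >= 12)) && val != 5 && tot + val < 3*q - 5 && q < -4)) && ((!(val >= 12)) ==> (val != 5 && tot + val < 3*q - 5 && q < -6)) implies it.
Every state satisfying the precondition satisfies the weakest precondition: the implication holds.
Answer: valid


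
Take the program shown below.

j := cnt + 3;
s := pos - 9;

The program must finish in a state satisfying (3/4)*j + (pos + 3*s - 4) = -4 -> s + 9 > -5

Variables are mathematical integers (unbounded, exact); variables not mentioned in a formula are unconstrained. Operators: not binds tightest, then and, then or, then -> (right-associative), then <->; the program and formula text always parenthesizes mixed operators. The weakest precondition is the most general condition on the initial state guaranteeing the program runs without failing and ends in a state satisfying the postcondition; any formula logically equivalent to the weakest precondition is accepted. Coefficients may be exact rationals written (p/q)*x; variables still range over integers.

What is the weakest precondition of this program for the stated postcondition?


Working backward. After the program, the postcondition (3/4)*j + (pos + 3*s - 4) = -4 -> s + 9 > -5 must hold; in canonical form it is (3/4)*j + pos + 3*s = 0 -> s > -14.
Before s := pos - 9: (3/4)*j + 4*pos = 27 -> pos > -5
Before j := cnt + 3: (3/4)*cnt + 4*pos = 99/4 -> pos > -5
Answer: WP = (3/4)*cnt + 4*pos = 99/4 -> pos > -5


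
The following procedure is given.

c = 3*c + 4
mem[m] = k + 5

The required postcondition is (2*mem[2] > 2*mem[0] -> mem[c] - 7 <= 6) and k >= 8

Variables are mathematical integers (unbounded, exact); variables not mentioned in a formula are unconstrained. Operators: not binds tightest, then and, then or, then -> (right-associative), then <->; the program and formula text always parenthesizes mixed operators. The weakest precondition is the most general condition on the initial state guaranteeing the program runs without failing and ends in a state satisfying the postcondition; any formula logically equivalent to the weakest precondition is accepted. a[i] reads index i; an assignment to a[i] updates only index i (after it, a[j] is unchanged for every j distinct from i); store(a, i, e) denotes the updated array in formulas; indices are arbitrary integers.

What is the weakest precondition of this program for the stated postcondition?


Working backward. After the program, the postcondition (2*mem[2] > 2*mem[0] -> mem[c] - 7 <= 6) and k >= 8 must hold; in canonical form it is (2*mem[2] > 2*mem[0] -> mem[c] <= 13) and k >= 8.
Before mem[m] := k + 5: (2*store(mem, m, k + 5)[2] > 2*store(mem, m, k + 5)[0] -> store(mem, m, k + 5)[c] <= 13) and k >= 8
Before c := 3*c + 4: (2*store(mem, m, k + 5)[2] > 2*store(mem, m, k + 5)[0] -> store(mem, m, k + 5)[3*c + 4] <= 13) and k >= 8
Answer: WP = (2*store(mem, m, k + 5)[2] > 2*store(mem, m, k + 5)[0] -> store(mem, m, k + 5)[3*c + 4] <= 13) and k >= 8


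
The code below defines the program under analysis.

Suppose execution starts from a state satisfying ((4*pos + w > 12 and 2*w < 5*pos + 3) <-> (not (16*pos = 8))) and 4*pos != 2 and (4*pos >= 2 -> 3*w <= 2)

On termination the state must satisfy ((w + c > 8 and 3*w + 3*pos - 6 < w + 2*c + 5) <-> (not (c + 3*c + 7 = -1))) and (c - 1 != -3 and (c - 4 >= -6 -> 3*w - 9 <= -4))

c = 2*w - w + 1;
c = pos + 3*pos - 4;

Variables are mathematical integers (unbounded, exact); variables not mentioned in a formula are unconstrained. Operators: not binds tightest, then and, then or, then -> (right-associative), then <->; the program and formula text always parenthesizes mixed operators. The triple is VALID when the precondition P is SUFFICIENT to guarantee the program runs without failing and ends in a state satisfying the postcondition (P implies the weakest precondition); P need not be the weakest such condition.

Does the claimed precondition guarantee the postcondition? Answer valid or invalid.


Working backward. After the program, the postcondition ((w + c > 8 and 3*w + 3*pos - 6 < w + 2*c + 5) <-> (not (c + 3*c + 7 = -1))) and (c - 1 != -3 and (c - 4 >= -6 -> 3*w - 9 <= -4)) must hold; in canonical form it is ((c + w > 8 and 3*pos + 2*w < 2*c + 11) <-> (not (4*c = -8))) and c != -2 and (c >= -2 -> 3*w <= 5).
Before c := pos + 3*pos - 4: ((4*pos + w > 12 and 2*w < 5*pos + 3) <-> (not (16*pos = 8))) and 4*pos != 2 and (4*pos >= 2 -> 3*w <= 5)
Before c := 2*w - w + 1: ((4*pos + w > 12 and 2*w < 5*pos + 3) <-> (not (16*pos = 8))) and 4*pos != 2 and (4*pos >= 2 -> 3*w <= 5)
The weakest precondition is ((4*pos + w > 12 and 2*w < 5*pos + 3) <-> (not (16*pos = 8))) and 4*pos != 2 and (4*pos >= 2 -> 3*w <= 5).
Check whether ((4*pos + w > 12 and 2*w < 5*pos + 3) <-> (not (16*pos = 8))) and 4*pos != 2 and (4*pos >= 2 -> 3*w <= 2) implies it.
Every state satisfying the precondition satisfies the weakest precondition: the implication holds.
Answer: valid


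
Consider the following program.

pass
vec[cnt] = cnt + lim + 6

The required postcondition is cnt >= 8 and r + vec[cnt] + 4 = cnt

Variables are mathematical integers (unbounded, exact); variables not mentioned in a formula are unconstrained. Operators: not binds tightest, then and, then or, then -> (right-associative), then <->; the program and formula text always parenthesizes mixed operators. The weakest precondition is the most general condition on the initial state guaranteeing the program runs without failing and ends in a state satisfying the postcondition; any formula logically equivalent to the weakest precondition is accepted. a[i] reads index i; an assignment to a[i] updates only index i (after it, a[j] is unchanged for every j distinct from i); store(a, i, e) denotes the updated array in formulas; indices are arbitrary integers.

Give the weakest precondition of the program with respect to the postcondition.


Working backward. After the program, the postcondition cnt >= 8 and r + vec[cnt] + 4 = cnt must hold; in canonical form it is cnt >= 8 and vec[cnt] + r = cnt - 4.
Before vec[cnt] := cnt + lim + 6: cnt >= 8 and store(vec, cnt, cnt + lim + 6)[cnt] + r = cnt - 4
Before skip: cnt >= 8 and store(vec, cnt, cnt + lim + 6)[cnt] + r = cnt - 4
Answer: WP = cnt >= 8 and store(vec, cnt, cnt + lim + 6)[cnt] + r = cnt - 4


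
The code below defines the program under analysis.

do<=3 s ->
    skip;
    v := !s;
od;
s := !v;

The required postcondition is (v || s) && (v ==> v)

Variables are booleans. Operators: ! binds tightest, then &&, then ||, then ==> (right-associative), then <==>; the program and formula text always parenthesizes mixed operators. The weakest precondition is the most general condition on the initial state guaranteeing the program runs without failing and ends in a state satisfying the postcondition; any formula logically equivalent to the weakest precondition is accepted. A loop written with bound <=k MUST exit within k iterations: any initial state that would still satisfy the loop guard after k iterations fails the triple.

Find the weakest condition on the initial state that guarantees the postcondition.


Working backward. After the program, the postcondition (v || s) && (v ==> v) must hold; in canonical form it is v || s.
Before s := !v: true
Before the loop (bound <=3), unroll the exhaustion recursion (WP_0 = exit-now case; WP_j = one more guarded iteration, up to j = 3):
  WP_0: !s
  WP_1: s ==> (!s)
  WP_2: s ==> (s ==> (!s))
  WP_3: s ==> (s ==> (s ==> (!s)))
So before the loop: s ==> (s ==> (s ==> (!s)))
Answer: WP = s ==> (s ==> (s ==> (!s)))


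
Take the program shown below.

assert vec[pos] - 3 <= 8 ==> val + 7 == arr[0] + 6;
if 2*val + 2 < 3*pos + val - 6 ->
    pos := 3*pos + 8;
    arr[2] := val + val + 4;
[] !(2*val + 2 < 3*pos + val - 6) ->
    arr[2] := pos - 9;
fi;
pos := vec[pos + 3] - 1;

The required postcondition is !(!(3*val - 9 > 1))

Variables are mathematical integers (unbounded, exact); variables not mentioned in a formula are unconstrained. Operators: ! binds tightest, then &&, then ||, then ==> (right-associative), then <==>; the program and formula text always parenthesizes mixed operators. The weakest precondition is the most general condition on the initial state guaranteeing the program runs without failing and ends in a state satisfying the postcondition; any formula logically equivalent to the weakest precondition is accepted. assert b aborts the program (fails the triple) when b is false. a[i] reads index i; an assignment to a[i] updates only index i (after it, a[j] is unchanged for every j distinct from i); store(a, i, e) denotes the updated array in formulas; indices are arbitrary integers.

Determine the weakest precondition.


Working backward. After the program, the postcondition !(!(3*val - 9 > 1)) must hold; in canonical form it is 3*val > 10.
Before pos := vec[pos + 3] - 1: 3*val > 10
Then branch requires 3*val > 10; else branch requires 3*val > 10.
Before the if: (val < 3*pos - 8 ==> 3*val > 10) && ((!(val < 3*pos - 8)) ==> 3*val > 10)
Before assert vec[pos] - 3 <= 8 ==> val + 7 == arr[0] + 6: (vec[pos] <= 11 ==> val == arr[0] - 1) && (val < 3*pos - 8 ==> 3*val > 10) && ((!(val < 3*pos - 8)) ==> 3*val > 10)
Answer: WP = (vec[pos] <= 11 ==> val == arr[0] - 1) && (val < 3*pos - 8 ==> 3*val > 10) && ((!(val < 3*pos - 8)) ==> 3*val > 10)


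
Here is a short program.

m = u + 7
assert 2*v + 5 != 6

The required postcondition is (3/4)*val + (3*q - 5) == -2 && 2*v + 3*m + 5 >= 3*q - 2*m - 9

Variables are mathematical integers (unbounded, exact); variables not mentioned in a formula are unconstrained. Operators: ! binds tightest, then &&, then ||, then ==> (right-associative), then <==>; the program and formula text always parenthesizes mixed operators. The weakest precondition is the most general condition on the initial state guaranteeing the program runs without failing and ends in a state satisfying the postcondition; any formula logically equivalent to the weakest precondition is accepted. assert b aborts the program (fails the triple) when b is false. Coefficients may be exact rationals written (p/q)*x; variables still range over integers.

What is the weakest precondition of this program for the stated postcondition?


Working backward. After the program, the postcondition (3/4)*val + (3*q - 5) == -2 && 2*v + 3*m + 5 >= 3*q - 2*m - 9 must hold; in canonical form it is 3*q + (3/4)*val == 3 && 5*m + 2*v >= 3*q - 14.
Before assert 2*v + 5 != 6: 2*v != 1 && 3*q + (3/4)*val == 3 && 5*m + 2*v >= 3*q - 14
Before m := u + 7: 2*v != 1 && 3*q + (3/4)*val == 3 && 5*u + 2*v >= 3*q - 49
Answer: WP = 2*v != 1 && 3*q + (3/4)*val == 3 && 5*u + 2*v >= 3*q - 49


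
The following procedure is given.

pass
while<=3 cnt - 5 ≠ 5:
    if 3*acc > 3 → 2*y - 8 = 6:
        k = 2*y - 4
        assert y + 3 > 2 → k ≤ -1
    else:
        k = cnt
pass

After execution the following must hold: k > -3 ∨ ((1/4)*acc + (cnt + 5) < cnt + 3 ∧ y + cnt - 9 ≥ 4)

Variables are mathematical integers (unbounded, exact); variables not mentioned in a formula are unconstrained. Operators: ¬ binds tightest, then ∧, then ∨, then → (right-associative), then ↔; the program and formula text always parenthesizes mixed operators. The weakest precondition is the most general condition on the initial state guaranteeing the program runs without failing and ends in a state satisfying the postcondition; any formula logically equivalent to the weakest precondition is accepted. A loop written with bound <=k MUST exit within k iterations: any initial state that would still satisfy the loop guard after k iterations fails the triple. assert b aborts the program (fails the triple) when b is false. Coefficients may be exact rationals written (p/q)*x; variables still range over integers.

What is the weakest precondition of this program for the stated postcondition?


Working backward. After the program, the postcondition k > -3 ∨ ((1/4)*acc + (cnt + 5) < cnt + 3 ∧ y + cnt - 9 ≥ 4) must hold; in canonical form it is k > -3 ∨ ((1/4)*acc < -2 ∧ cnt + y ≥ 13).
Before skip: k > -3 ∨ ((1/4)*acc < -2 ∧ cnt + y ≥ 13)
Before the loop (bound <=3), unroll the exhaustion recursion (WP_0 = exit-now case; WP_j = one more guarded iteration, up to j = 3):
  WP_0: (¬(cnt ≠ 10)) ∧ (k > -3 ∨ ((1/4)*acc < -2 ∧ cnt + y ≥ 13))
  WP_1: (cnt ≠ 10 → (((3*acc > 3 → 2*y = 14) → ((y > -1 → 2*y ≤ 3) ∧ (¬(cnt ≠ 10)) ∧ (2*y > 1 ∨ ((1/4)*acc < -2 ∧ cnt + y ≥ 13)))) ∧ ((¬(3*acc > 3 → 2*y = 14)) → ((¬(cnt ≠ 10)) ∧ (cnt > -3 ∨ ((1/4)*acc < -2 ∧ cnt + y ≥ 13)))))) ∧ ((¬(cnt ≠ 10)) → (k > -3 ∨ ((1/4)*acc < -2 ∧ cnt + y ≥ 13)))
  WP_2: (cnt ≠ 10 → (((3*acc > 3 → 2*y = 14) → ((y > -1 → 2*y ≤ 3) ∧ (cnt ≠ 10 → (((3*acc > 3 → 2*y = 14) → ((y > -1 → 2*y ≤ 3) ∧ (¬(cnt ≠ 10)) ∧ (2*y > 1 ∨ ((1/4)*acc < -2 ∧ cnt + y ≥ 13)))) ∧ ((¬(3*acc > 3 → 2*y = 14)) → ((¬(cnt ≠ 10)) ∧ (cnt > -3 ∨ ((1/4)*acc < -2 ∧ cnt + y ≥ 13)))))) ∧ ((¬(cnt ≠ 10)) → (2*y > 1 ∨ ((1/4)*acc < -2 ∧ cnt + y ≥ 13))))) ∧ ((¬(3*acc > 3 → 2*y = 14)) → ((cnt ≠ 10 → (((3*acc > 3 → 2*y = 14) → ((y > -1 → 2*y ≤ 3) ∧ (¬(cnt ≠ 10)) ∧ (2*y > 1 ∨ ((1/4)*acc < -2 ∧ cnt + y ≥ 13)))) ∧ ((¬(3*acc > 3 → 2*y = 14)) → ((¬(cnt ≠ 10)) ∧ (cnt > -3 ∨ ((1/4)*acc < -2 ∧ cnt + y ≥ 13)))))) ∧ ((¬(cnt ≠ 10)) → (cnt > -3 ∨ ((1/4)*acc < -2 ∧ cnt + y ≥ 13))))))) ∧ ((¬(cnt ≠ 10)) → (k > -3 ∨ ((1/4)*acc < -2 ∧ cnt + y ≥ 13)))
  WP_3: (cnt ≠ 10 → (((3*acc > 3 → 2*y = 14) → ((y > -1 → 2*y ≤ 3) ∧ (cnt ≠ 10 → (((3*acc > 3 → 2*y = 14) → ((y > -1 → 2*y ≤ 3) ∧ (cnt ≠ 10 → (((3*acc > 3 → 2*y = 14) → ((y > -1 → 2*y ≤ 3) ∧ (¬(cnt ≠ 10)) ∧ (2*y > 1 ∨ ((1/4)*acc < -2 ∧ cnt + y ≥ 13)))) ∧ ((¬(3*acc > 3 → 2*y = 14)) → ((¬(cnt ≠ 10)) ∧ (cnt > -3 ∨ ((1/4)*acc < -2 ∧ cnt + y ≥ 13)))))) ∧ ((¬(cnt ≠ 10)) → (2*y > 1 ∨ ((1/4)*acc < -2 ∧ cnt + y ≥ 13))))) ∧ ((¬(3*acc > 3 → 2*y = 14)) → ((cnt ≠ 10 → (((3*acc > 3 → 2*y = 14) → ((y > -1 → 2*y ≤ 3) ∧ (¬(cnt ≠ 10)) ∧ (2*y > 1 ∨ ((1/4)*acc < -2 ∧ cnt + y ≥ 13)))) ∧ ((¬(3*acc > 3 → 2*y = 14)) → ((¬(cnt ≠ 10)) ∧ (cnt > -3 ∨ ((1/4)*acc < -2 ∧ cnt + y ≥ 13)))))) ∧ ((¬(cnt ≠ 10)) → (cnt > -3 ∨ ((1/4)*acc < -2 ∧ cnt + y ≥ 13))))))) ∧ ((¬(cnt ≠ 10)) → (2*y > 1 ∨ ((1/4)*acc < -2 ∧ cnt + y ≥ 13))))) ∧ ((¬(3*acc > 3 → 2*y = 14)) → ((cnt ≠ 10 → (((3*acc > 3 → 2*y = 14) → ((y > -1 → 2*y ≤ 3) ∧ (cnt ≠ 10 → (((3*acc > 3 → 2*y = 14) → ((y > -1 → 2*y ≤ 3) ∧ (¬(cnt ≠ 10)) ∧ (2*y > 1 ∨ ((1/4)*acc < -2 ∧ cnt + y ≥ 13)))) ∧ ((¬(3*acc > 3 → 2*y = 14)) → ((¬(cnt ≠ 10)) ∧ (cnt > -3 ∨ ((1/4)*acc < -2 ∧ cnt + y ≥ 13)))))) ∧ ((¬(cnt ≠ 10)) → (2*y > 1 ∨ ((1/4)*acc < -2 ∧ cnt + y ≥ 13))))) ∧ ((¬(3*acc > 3 → 2*y = 14)) → ((cnt ≠ 10 → (((3*acc > 3 → 2*y = 14) → ((y > -1 → 2*y ≤ 3) ∧ (¬(cnt ≠ 10)) ∧ (2*y > 1 ∨ ((1/4)*acc < -2 ∧ cnt + y ≥ 13)))) ∧ ((¬(3*acc > 3 → 2*y = 14)) → ((¬(cnt ≠ 10)) ∧ (cnt > -3 ∨ ((1/4)*acc < -2 ∧ cnt + y ≥ 13)))))) ∧ ((¬(cnt ≠ 10)) → (cnt > -3 ∨ ((1/4)*acc < -2 ∧ cnt + y ≥ 13))))))) ∧ ((¬(cnt ≠ 10)) → (cnt > -3 ∨ ((1/4)*acc < -2 ∧ cnt + y ≥ 13))))))) ∧ ((¬(cnt ≠ 10)) → (k > -3 ∨ ((1/4)*acc < -2 ∧ cnt + y ≥ 13)))
So before the loop: (cnt ≠ 10 → (((3*acc > 3 → 2*y = 14) → ((y > -1 → 2*y ≤ 3) ∧ (cnt ≠ 10 → (((3*acc > 3 → 2*y = 14) → ((y > -1 → 2*y ≤ 3) ∧ (cnt ≠ 10 → (((3*acc > 3 → 2*y = 14) → ((y > -1 → 2*y ≤ 3) ∧ (¬(cnt ≠ 10)) ∧ (2*y > 1 ∨ ((1/4)*acc < -2 ∧ cnt + y ≥ 13)))) ∧ ((¬(3*acc > 3 → 2*y = 14)) → ((¬(cnt ≠ 10)) ∧ (cnt > -3 ∨ ((1/4)*acc < -2 ∧ cnt + y ≥ 13)))))) ∧ ((¬(cnt ≠ 10)) → (2*y > 1 ∨ ((1/4)*acc < -2 ∧ cnt + y ≥ 13))))) ∧ ((¬(3*acc > 3 → 2*y = 14)) → ((cnt ≠ 10 → (((3*acc > 3 → 2*y = 14) → ((y > -1 → 2*y ≤ 3) ∧ (¬(cnt ≠ 10)) ∧ (2*y > 1 ∨ ((1/4)*acc < -2 ∧ cnt + y ≥ 13)))) ∧ ((¬(3*acc > 3 → 2*y = 14)) → ((¬(cnt ≠ 10)) ∧ (cnt > -3 ∨ ((1/4)*acc < -2 ∧ cnt + y ≥ 13)))))) ∧ ((¬(cnt ≠ 10)) → (cnt > -3 ∨ ((1/4)*acc < -2 ∧ cnt + y ≥ 13))))))) ∧ ((¬(cnt ≠ 10)) → (2*y > 1 ∨ ((1/4)*acc < -2 ∧ cnt + y ≥ 13))))) ∧ ((¬(3*acc > 3 → 2*y = 14)) → ((cnt ≠ 10 → (((3*acc > 3 → 2*y = 14) → ((y > -1 → 2*y ≤ 3) ∧ (cnt ≠ 10 → (((3*acc > 3 → 2*y = 14) → ((y > -1 → 2*y ≤ 3) ∧ (¬(cnt ≠ 10)) ∧ (2*y > 1 ∨ ((1/4)*acc < -2 ∧ cnt + y ≥ 13)))) ∧ ((¬(3*acc > 3 → 2*y = 14)) → ((¬(cnt ≠ 10)) ∧ (cnt > -3 ∨ ((1/4)*acc < -2 ∧ cnt + y ≥ 13)))))) ∧ ((¬(cnt ≠ 10)) → (2*y > 1 ∨ ((1/4)*acc < -2 ∧ cnt + y ≥ 13))))) ∧ ((¬(3*acc > 3 → 2*y = 14)) → ((cnt ≠ 10 → (((3*acc > 3 → 2*y = 14) → ((y > -1 → 2*y ≤ 3) ∧ (¬(cnt ≠ 10)) ∧ (2*y > 1 ∨ ((1/4)*acc < -2 ∧ cnt + y ≥ 13)))) ∧ ((¬(3*acc > 3 → 2*y = 14)) → ((¬(cnt ≠ 10)) ∧ (cnt > -3 ∨ ((1/4)*acc < -2 ∧ cnt + y ≥ 13)))))) ∧ ((¬(cnt ≠ 10)) → (cnt > -3 ∨ ((1/4)*acc < -2 ∧ cnt + y ≥ 13))))))) ∧ ((¬(cnt ≠ 10)) → (cnt > -3 ∨ ((1/4)*acc < -2 ∧ cnt + y ≥ 13))))))) ∧ ((¬(cnt ≠ 10)) → (k > -3 ∨ ((1/4)*acc < -2 ∧ cnt + y ≥ 13)))
Before skip: (cnt ≠ 10 → (((3*acc > 3 → 2*y = 14) → ((y > -1 → 2*y ≤ 3) ∧ (cnt ≠ 10 → (((3*acc > 3 → 2*y = 14) → ((y > -1 → 2*y ≤ 3) ∧ (cnt ≠ 10 → (((3*acc > 3 → 2*y = 14) → ((y > -1 → 2*y ≤ 3) ∧ (¬(cnt ≠ 10)) ∧ (2*y > 1 ∨ ((1/4)*acc < -2 ∧ cnt + y ≥ 13)))) ∧ ((¬(3*acc > 3 → 2*y = 14)) → ((¬(cnt ≠ 10)) ∧ (cnt > -3 ∨ ((1/4)*acc < -2 ∧ cnt + y ≥ 13)))))) ∧ ((¬(cnt ≠ 10)) → (2*y > 1 ∨ ((1/4)*acc < -2 ∧ cnt + y ≥ 13))))) ∧ ((¬(3*acc > 3 → 2*y = 14)) → ((cnt ≠ 10 → (((3*acc > 3 → 2*y = 14) → ((y > -1 → 2*y ≤ 3) ∧ (¬(cnt ≠ 10)) ∧ (2*y > 1 ∨ ((1/4)*acc < -2 ∧ cnt + y ≥ 13)))) ∧ ((¬(3*acc > 3 → 2*y = 14)) → ((¬(cnt ≠ 10)) ∧ (cnt > -3 ∨ ((1/4)*acc < -2 ∧ cnt + y ≥ 13)))))) ∧ ((¬(cnt ≠ 10)) → (cnt > -3 ∨ ((1/4)*acc < -2 ∧ cnt + y ≥ 13))))))) ∧ ((¬(cnt ≠ 10)) → (2*y > 1 ∨ ((1/4)*acc < -2 ∧ cnt + y ≥ 13))))) ∧ ((¬(3*acc > 3 → 2*y = 14)) → ((cnt ≠ 10 → (((3*acc > 3 → 2*y = 14) → ((y > -1 → 2*y ≤ 3) ∧ (cnt ≠ 10 → (((3*acc > 3 → 2*y = 14) → ((y > -1 → 2*y ≤ 3) ∧ (¬(cnt ≠ 10)) ∧ (2*y > 1 ∨ ((1/4)*acc < -2 ∧ cnt + y ≥ 13)))) ∧ ((¬(3*acc > 3 → 2*y = 14)) → ((¬(cnt ≠ 10)) ∧ (cnt > -3 ∨ ((1/4)*acc < -2 ∧ cnt + y ≥ 13)))))) ∧ ((¬(cnt ≠ 10)) → (2*y > 1 ∨ ((1/4)*acc < -2 ∧ cnt + y ≥ 13))))) ∧ ((¬(3*acc > 3 → 2*y = 14)) → ((cnt ≠ 10 → (((3*acc > 3 → 2*y = 14) → ((y > -1 → 2*y ≤ 3) ∧ (¬(cnt ≠ 10)) ∧ (2*y > 1 ∨ ((1/4)*acc < -2 ∧ cnt + y ≥ 13)))) ∧ ((¬(3*acc > 3 → 2*y = 14)) → ((¬(cnt ≠ 10)) ∧ (cnt > -3 ∨ ((1/4)*acc < -2 ∧ cnt + y ≥ 13)))))) ∧ ((¬(cnt ≠ 10)) → (cnt > -3 ∨ ((1/4)*acc < -2 ∧ cnt + y ≥ 13))))))) ∧ ((¬(cnt ≠ 10)) → (cnt > -3 ∨ ((1/4)*acc < -2 ∧ cnt + y ≥ 13))))))) ∧ ((¬(cnt ≠ 10)) → (k > -3 ∨ ((1/4)*acc < -2 ∧ cnt + y ≥ 13)))
Answer: WP = (cnt ≠ 10 → (((3*acc > 3 → 2*y = 14) → ((y > -1 → 2*y ≤ 3) ∧ (cnt ≠ 10 → (((3*acc > 3 → 2*y = 14) → ((y > -1 → 2*y ≤ 3) ∧ (cnt ≠ 10 → (((3*acc > 3 → 2*y = 14) → ((y > -1 → 2*y ≤ 3) ∧ (¬(cnt ≠ 10)) ∧ (2*y > 1 ∨ ((1/4)*acc < -2 ∧ cnt + y ≥ 13)))) ∧ ((¬(3*acc > 3 → 2*y = 14)) → ((¬(cnt ≠ 10)) ∧ (cnt > -3 ∨ ((1/4)*acc < -2 ∧ cnt + y ≥ 13)))))) ∧ ((¬(cnt ≠ 10)) → (2*y > 1 ∨ ((1/4)*acc < -2 ∧ cnt + y ≥ 13))))) ∧ ((¬(3*acc > 3 → 2*y = 14)) → ((cnt ≠ 10 → (((3*acc > 3 → 2*y = 14) → ((y > -1 → 2*y ≤ 3) ∧ (¬(cnt ≠ 10)) ∧ (2*y > 1 ∨ ((1/4)*acc < -2 ∧ cnt + y ≥ 13)))) ∧ ((¬(3*acc > 3 → 2*y = 14)) → ((¬(cnt ≠ 10)) ∧ (cnt > -3 ∨ ((1/4)*acc < -2 ∧ cnt + y ≥ 13)))))) ∧ ((¬(cnt ≠ 10)) → (cnt > -3 ∨ ((1/4)*acc < -2 ∧ cnt + y ≥ 13))))))) ∧ ((¬(cnt ≠ 10)) → (2*y > 1 ∨ ((1/4)*acc < -2 ∧ cnt + y ≥ 13))))) ∧ ((¬(3*acc > 3 → 2*y = 14)) → ((cnt ≠ 10 → (((3*acc > 3 → 2*y = 14) → ((y > -1 → 2*y ≤ 3) ∧ (cnt ≠ 10 → (((3*acc > 3 → 2*y = 14) → ((y > -1 → 2*y ≤ 3) ∧ (¬(cnt ≠ 10)) ∧ (2*y > 1 ∨ ((1/4)*acc < -2 ∧ cnt + y ≥ 13)))) ∧ ((¬(3*acc > 3 → 2*y = 14)) → ((¬(cnt ≠ 10)) ∧ (cnt > -3 ∨ ((1/4)*acc < -2 ∧ cnt + y ≥ 13)))))) ∧ ((¬(cnt ≠ 10)) → (2*y > 1 ∨ ((1/4)*acc < -2 ∧ cnt + y ≥ 13))))) ∧ ((¬(3*acc > 3 → 2*y = 14)) → ((cnt ≠ 10 → (((3*acc > 3 → 2*y = 14) → ((y > -1 → 2*y ≤ 3) ∧ (¬(cnt ≠ 10)) ∧ (2*y > 1 ∨ ((1/4)*acc < -2 ∧ cnt + y ≥ 13)))) ∧ ((¬(3*acc > 3 → 2*y = 14)) → ((¬(cnt ≠ 10)) ∧ (cnt > -3 ∨ ((1/4)*acc < -2 ∧ cnt + y ≥ 13)))))) ∧ ((¬(cnt ≠ 10)) → (cnt > -3 ∨ ((1/4)*acc < -2 ∧ cnt + y ≥ 13))))))) ∧ ((¬(cnt ≠ 10)) → (cnt > -3 ∨ ((1/4)*acc < -2 ∧ cnt + y ≥ 13))))))) ∧ ((¬(cnt ≠ 10)) → (k > -3 ∨ ((1/4)*acc < -2 ∧ cnt + y ≥ 13)))


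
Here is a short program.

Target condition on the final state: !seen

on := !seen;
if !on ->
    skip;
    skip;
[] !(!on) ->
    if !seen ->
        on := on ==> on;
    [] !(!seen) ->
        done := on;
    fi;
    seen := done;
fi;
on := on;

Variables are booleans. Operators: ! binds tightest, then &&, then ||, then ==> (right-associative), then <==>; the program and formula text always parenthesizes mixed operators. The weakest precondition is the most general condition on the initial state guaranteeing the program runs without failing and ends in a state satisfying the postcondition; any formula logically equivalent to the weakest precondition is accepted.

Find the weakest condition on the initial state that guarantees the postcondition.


Working backward. After the program, !seen must hold.
Before on := on: !seen
Then branch requires !seen; else branch requires ((!seen) ==> (!done)) && (seen ==> (!on)).
Before the if: ((!on) ==> (!seen)) && (on ==> (((!seen) ==> (!done)) && (seen ==> (!on))))
Before on := !seen: (seen ==> (!seen)) && ((!seen) ==> ((!seen) ==> (!done)))
Answer: WP = (seen ==> (!seen)) && ((!seen) ==> ((!seen) ==> (!done)))


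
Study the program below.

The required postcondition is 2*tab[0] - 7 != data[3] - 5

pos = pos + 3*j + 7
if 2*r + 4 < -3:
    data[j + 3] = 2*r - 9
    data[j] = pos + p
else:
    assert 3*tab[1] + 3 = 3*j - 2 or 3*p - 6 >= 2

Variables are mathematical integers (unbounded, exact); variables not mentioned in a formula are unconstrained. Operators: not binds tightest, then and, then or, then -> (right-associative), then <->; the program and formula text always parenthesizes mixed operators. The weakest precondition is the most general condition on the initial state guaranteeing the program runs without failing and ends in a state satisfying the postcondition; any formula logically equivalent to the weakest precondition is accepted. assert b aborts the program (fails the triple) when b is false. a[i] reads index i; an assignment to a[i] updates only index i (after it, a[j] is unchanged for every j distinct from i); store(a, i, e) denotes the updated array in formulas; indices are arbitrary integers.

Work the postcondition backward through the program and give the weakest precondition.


Working backward. After the program, the postcondition 2*tab[0] - 7 != data[3] - 5 must hold; in canonical form it is 2*tab[0] != data[3] + 2.
Then branch requires 2*tab[0] != store(store(data, j + 3, 2*r - 9), j, p + pos)[3] + 2; else branch requires (3*tab[1] = 3*j - 5 or 3*p >= 8) and 2*tab[0] != data[3] + 2.
Before the if: (2*r < -7 -> 2*tab[0] != store(store(data, j + 3, 2*r - 9), j, p + pos)[3] + 2) and ((not (2*r < -7)) -> ((3*tab[1] = 3*j - 5 or 3*p >= 8) and 2*tab[0] != data[3] + 2))
Before pos := pos + 3*j + 7: (2*r < -7 -> 2*tab[0] != store(store(data, j + 3, 2*r - 9), j, 3*j + p + pos + 7)[3] + 2) and ((not (2*r < -7)) -> ((3*tab[1] = 3*j - 5 or 3*p >= 8) and 2*tab[0] != data[3] + 2))
Answer: WP = (2*r < -7 -> 2*tab[0] != store(store(data, j + 3, 2*r - 9), j, 3*j + p + pos + 7)[3] + 2) and ((not (2*r < -7)) -> ((3*tab[1] = 3*j - 5 or 3*p >= 8) and 2*tab[0] != data[3] + 2))


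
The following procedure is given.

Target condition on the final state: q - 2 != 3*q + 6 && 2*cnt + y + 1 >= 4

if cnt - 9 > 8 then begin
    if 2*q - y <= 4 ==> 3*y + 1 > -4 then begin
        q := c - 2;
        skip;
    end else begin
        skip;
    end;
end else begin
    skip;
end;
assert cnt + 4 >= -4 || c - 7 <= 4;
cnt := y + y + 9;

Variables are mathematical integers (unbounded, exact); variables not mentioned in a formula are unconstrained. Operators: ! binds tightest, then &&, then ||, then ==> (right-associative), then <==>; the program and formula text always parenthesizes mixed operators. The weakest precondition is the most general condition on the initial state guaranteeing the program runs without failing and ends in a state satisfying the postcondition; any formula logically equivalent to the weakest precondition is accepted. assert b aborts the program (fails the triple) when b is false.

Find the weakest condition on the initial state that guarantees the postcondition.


Working backward. After the program, the postcondition q - 2 != 3*q + 6 && 2*cnt + y + 1 >= 4 must hold; in canonical form it is 2*q != -8 && 2*cnt + y >= 3.
Before cnt := y + y + 9: 2*q != -8 && 5*y >= -15
Before assert cnt + 4 >= -4 || c - 7 <= 4: (cnt >= -8 || c <= 11) && 2*q != -8 && 5*y >= -15
Then branch requires ((2*q <= y + 4 ==> 3*y > -5) ==> ((cnt >= -8 || c <= 11) && 2*c != -4 && 5*y >= -15)) && ((!(2*q <= y + 4 ==> 3*y > -5)) ==> ((cnt >= -8 || c <= 11) && 2*q != -8 && 5*y >= -15)); else branch requires (cnt >= -8 || c <= 11) && 2*q != -8 && 5*y >= -15.
Before the if: (cnt > 17 ==> (((2*q <= y + 4 ==> 3*y > -5) ==> ((cnt >= -8 || c <= 11) && 2*c != -4 && 5*y >= -15)) && ((!(2*q <= y + 4 ==> 3*y > -5)) ==> ((cnt >= -8 || c <= 11) && 2*q != -8 && 5*y >= -15)))) && ((!(cnt > 17)) ==> ((cnt >= -8 || c <= 11) && 2*q != -8 && 5*y >= -15))
Answer: WP = (cnt > 17 ==> (((2*q <= y + 4 ==> 3*y > -5) ==> ((cnt >= -8 || c <= 11) && 2*c != -4 && 5*y >= -15)) && ((!(2*q <= y + 4 ==> 3*y > -5)) ==> ((cnt >= -8 || c <= 11) && 2*q != -8 && 5*y >= -15)))) && ((!(cnt > 17)) ==> ((cnt >= -8 || c <= 11) && 2*q != -8 && 5*y >= -15))


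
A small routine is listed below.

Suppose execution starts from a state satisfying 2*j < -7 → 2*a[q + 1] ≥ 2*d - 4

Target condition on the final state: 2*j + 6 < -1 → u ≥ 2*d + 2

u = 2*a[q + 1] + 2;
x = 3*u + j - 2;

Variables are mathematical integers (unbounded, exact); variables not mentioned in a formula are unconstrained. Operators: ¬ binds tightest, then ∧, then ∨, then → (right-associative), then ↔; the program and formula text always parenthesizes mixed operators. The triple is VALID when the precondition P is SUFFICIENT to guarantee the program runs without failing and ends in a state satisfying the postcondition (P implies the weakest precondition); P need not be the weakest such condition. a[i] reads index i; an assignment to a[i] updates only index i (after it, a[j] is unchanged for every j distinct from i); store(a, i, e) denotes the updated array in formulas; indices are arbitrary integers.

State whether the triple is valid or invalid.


Working backward. After the program, the postcondition 2*j + 6 < -1 → u ≥ 2*d + 2 must hold; in canonical form it is 2*j < -7 → u ≥ 2*d + 2.
Before x := 3*u + j - 2: 2*j < -7 → u ≥ 2*d + 2
Before u := 2*a[q + 1] + 2: 2*j < -7 → 2*a[q + 1] ≥ 2*d
The weakest precondition is 2*j < -7 → 2*a[q + 1] ≥ 2*d.
Check whether 2*j < -7 → 2*a[q + 1] ≥ 2*d - 4 implies it.
Countermodel: at the initial state a = {[0] = -1, elsewhere -1}, d = 0, j = -4, q = -1, the precondition holds but the weakest precondition fails.
Answer: invalid


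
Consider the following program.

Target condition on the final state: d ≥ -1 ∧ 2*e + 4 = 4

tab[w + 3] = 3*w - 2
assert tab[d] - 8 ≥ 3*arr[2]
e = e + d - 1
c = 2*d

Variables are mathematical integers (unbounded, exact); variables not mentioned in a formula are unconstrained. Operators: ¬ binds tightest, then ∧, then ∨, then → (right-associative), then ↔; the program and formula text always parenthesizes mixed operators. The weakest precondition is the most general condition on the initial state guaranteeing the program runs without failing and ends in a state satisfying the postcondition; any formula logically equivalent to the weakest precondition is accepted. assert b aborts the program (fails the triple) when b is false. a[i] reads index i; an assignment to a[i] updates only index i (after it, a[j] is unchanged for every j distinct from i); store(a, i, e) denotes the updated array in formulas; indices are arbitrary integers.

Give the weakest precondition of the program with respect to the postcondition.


Working backward. After the program, the postcondition d ≥ -1 ∧ 2*e + 4 = 4 must hold; in canonical form it is d ≥ -1 ∧ 2*e = 0.
Before c := 2*d: d ≥ -1 ∧ 2*e = 0
Before e := e + d - 1: d ≥ -1 ∧ 2*d + 2*e = 2
Before assert tab[d] - 8 ≥ 3*arr[2]: tab[d] ≥ 3*arr[2] + 8 ∧ d ≥ -1 ∧ 2*d + 2*e = 2
Before tab[w + 3] := 3*w - 2: store(tab, w + 3, 3*w - 2)[d] ≥ 3*arr[2] + 8 ∧ d ≥ -1 ∧ 2*d + 2*e = 2
Answer: WP = store(tab, w + 3, 3*w - 2)[d] ≥ 3*arr[2] + 8 ∧ d ≥ -1 ∧ 2*d + 2*e = 2


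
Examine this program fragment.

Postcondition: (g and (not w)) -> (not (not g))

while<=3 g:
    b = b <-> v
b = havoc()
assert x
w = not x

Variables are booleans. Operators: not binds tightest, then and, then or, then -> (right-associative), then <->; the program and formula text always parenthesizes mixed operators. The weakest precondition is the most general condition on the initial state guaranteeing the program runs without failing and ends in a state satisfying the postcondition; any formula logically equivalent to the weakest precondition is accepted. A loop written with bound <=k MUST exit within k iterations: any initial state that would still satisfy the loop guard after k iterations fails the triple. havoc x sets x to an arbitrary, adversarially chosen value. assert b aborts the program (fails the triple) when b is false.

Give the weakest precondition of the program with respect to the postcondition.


Working backward. After the program, the postcondition (g and (not w)) -> (not (not g)) must hold; in canonical form it is (g and (not w)) -> g.
Before w := not x: (g and x) -> g
Before assert x: x and ((g and x) -> g)
Before havoc b: x and ((g and x) -> g)
Before the loop (bound <=3), unroll the exhaustion recursion (WP_0 = exit-now case; WP_j = one more guarded iteration, up to j = 3):
  WP_0: (not g) and x and ((g and x) -> g)
  WP_1: (g -> ((not g) and x and ((g and x) -> g))) and ((not g) -> (x and ((g and x) -> g)))
  WP_2: (g -> ((g -> ((not g) and x and ((g and x) -> g))) and ((not g) -> (x and ((g and x) -> g))))) and ((not g) -> (x and ((g and x) -> g)))
  WP_3: (g -> ((g -> ((g -> ((not g) and x and ((g and x) -> g))) and ((not g) -> (x and ((g and x) -> g))))) and ((not g) -> (x and ((g and x) -> g))))) and ((not g) -> (x and ((g and x) -> g)))
So before the loop: (g -> ((g -> ((g -> ((not g) and x and ((g and x) -> g))) and ((not g) -> (x and ((g and x) -> g))))) and ((not g) -> (x and ((g and x) -> g))))) and ((not g) -> (x and ((g and x) -> g)))
Answer: WP = (g -> ((g -> ((g -> ((not g) and x and ((g and x) -> g))) and ((not g) -> (x and ((g and x) -> g))))) and ((not g) -> (x and ((g and x) -> g))))) and ((not g) -> (x and ((g and x) -> g)))


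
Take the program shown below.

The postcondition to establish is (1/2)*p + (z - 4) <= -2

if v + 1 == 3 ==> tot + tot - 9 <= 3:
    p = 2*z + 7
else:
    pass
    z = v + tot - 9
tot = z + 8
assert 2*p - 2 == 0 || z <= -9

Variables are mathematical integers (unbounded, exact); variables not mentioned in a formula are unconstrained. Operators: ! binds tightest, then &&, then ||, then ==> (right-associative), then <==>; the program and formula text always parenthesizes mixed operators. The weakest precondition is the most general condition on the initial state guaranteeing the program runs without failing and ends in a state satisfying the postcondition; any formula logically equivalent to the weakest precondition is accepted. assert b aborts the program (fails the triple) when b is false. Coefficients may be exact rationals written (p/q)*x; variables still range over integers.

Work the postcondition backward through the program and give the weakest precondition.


Working backward. After the program, the postcondition (1/2)*p + (z - 4) <= -2 must hold; in canonical form it is (1/2)*p + z <= 2.
Before assert 2*p - 2 == 0 || z <= -9: (2*p == 2 || z <= -9) && (1/2)*p + z <= 2
Before tot := z + 8: (2*p == 2 || z <= -9) && (1/2)*p + z <= 2
Then branch requires (4*z == -12 || z <= -9) && 2*z <= -3/2; else branch requires (2*p == 2 || tot + v <= 0) && (1/2)*p + tot + v <= 11.
Before the if: ((v == 2 ==> 2*tot <= 12) ==> ((4*z == -12 || z <= -9) && 2*z <= -3/2)) && ((!(v == 2 ==> 2*tot <= 12)) ==> ((2*p == 2 || tot + v <= 0) && (1/2)*p + tot + v <= 11))
Answer: WP = ((v == 2 ==> 2*tot <= 12) ==> ((4*z == -12 || z <= -9) && 2*z <= -3/2)) && ((!(v == 2 ==> 2*tot <= 12)) ==> ((2*p == 2 || tot + v <= 0) && (1/2)*p + tot + v <= 11))


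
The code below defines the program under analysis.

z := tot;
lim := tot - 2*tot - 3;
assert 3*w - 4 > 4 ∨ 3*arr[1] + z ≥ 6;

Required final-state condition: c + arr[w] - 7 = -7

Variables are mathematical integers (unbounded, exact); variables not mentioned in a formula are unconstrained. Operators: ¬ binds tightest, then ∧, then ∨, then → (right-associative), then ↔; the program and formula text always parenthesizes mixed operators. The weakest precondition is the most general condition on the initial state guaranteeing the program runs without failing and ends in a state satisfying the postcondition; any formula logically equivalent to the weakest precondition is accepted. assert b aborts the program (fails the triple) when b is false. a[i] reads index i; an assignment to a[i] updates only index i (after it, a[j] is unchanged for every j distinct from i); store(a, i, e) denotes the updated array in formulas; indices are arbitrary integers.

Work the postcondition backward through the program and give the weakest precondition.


Working backward. After the program, the postcondition c + arr[w] - 7 = -7 must hold; in canonical form it is arr[w] + c = 0.
Before assert 3*w - 4 > 4 ∨ 3*arr[1] + z ≥ 6: (3*w > 8 ∨ 3*arr[1] + z ≥ 6) ∧ arr[w] + c = 0
Before lim := tot - 2*tot - 3: (3*w > 8 ∨ 3*arr[1] + z ≥ 6) ∧ arr[w] + c = 0
Before z := tot: (3*w > 8 ∨ 3*arr[1] + tot ≥ 6) ∧ arr[w] + c = 0
Answer: WP = (3*w > 8 ∨ 3*arr[1] + tot ≥ 6) ∧ arr[w] + c = 0
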